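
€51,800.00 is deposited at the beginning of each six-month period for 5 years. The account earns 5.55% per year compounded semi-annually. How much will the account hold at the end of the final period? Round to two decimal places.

€604,021.35

This is an annuity due: 10 deposits of €51,800.00 at the beginning of each six-month period.
Periodic rate r = 0.0555/2 per half-year; n is counted in half-years.
FV = PMT × [((1+r)^n − 1)/r] × (1+r) = 51,800 × [(1+r)^10 − 1] / r × (1+r) = €604,021.35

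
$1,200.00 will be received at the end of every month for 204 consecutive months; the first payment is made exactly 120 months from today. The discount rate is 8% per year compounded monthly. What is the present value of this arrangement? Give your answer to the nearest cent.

Ordinary annuity of 204 payments, first payment at period 120.
Periodic rate r = 0.08/12 per month; n is counted in months.
The ordinary-annuity PV formula values the stream one period before the first payment (period 119); discount that back 119 periods:
PV₀ = 1,200 × [1 − (1+r)^−204] / r × (1+r)^−119 = $60,587.61

$60,587.61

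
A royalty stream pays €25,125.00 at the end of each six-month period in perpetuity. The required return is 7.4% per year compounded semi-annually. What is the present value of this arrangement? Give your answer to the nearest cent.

Periodic rate r = 0.074/2 per half-year.
Level perpetuity: PV = PMT / r = 25,125 / (0.074/2) = €679,054.05.

€679,054.05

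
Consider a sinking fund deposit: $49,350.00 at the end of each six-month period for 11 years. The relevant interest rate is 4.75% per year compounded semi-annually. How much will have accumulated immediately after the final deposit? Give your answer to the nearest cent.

This is an ordinary annuity: 22 deposits of $49,350.00 at the end of each six-month period.
Periodic rate r = 0.0475/2 per half-year; n is counted in half-years.
FV = PMT × [((1+r)^n − 1)/r] = 49,350 × [(1+r)^22 − 1] / r = $1,404,593.58

$1,404,593.58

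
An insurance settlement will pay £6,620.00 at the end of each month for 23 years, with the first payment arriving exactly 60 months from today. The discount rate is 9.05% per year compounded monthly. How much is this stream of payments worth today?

Ordinary annuity of 276 payments, first payment at period 60.
Periodic rate r = 0.0905/12 per month; n is counted in months.
The ordinary-annuity PV formula values the stream one period before the first payment (period 59); discount that back 59 periods:
PV₀ = 6,620 × [1 − (1+r)^−276] / r × (1+r)^−59 = £492,632.21

£492,632.21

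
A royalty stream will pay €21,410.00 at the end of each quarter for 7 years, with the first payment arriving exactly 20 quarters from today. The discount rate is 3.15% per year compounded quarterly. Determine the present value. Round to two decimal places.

€461,873.06

Ordinary annuity of 28 payments, first payment at period 20.
Periodic rate r = 0.0315/4 per quarter; n is counted in quarters.
The ordinary-annuity PV formula values the stream one period before the first payment (period 19); discount that back 19 periods:
PV₀ = 21,410 × [1 − (1+r)^−28] / r × (1+r)^−19 = €461,873.06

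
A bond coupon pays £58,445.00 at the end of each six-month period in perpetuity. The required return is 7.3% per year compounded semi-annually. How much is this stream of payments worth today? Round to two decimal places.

Periodic rate r = 0.073/2 per half-year.
Level perpetuity: PV = PMT / r = 58,445 / (0.073/2) = £1,601,232.88.

£1,601,232.88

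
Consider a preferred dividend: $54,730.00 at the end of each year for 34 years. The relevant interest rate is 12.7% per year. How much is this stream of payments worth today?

$423,548.68

This is an ordinary annuity: 34 payments of $54,730.00 at the end of each year.
Periodic rate r = 0.127 per year.
PV = PMT × [(1 − (1+r)^−n)/r] = 54,730 × [1 − (1+r)^−34] / r = $423,548.68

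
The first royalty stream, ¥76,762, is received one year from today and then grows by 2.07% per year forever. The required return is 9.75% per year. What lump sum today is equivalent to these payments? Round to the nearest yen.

¥999,505

Periodic rate r = 0.0975 per year.
Growing perpetuity (Gordon): PV = PMT₁ / (r − g) = 76,762 / (r − 0.0207) = ¥999,505.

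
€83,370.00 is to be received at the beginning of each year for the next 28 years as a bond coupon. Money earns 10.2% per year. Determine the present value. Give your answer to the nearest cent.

This is an annuity due: 28 payments of €83,370.00 at the beginning of each year.
Periodic rate r = 0.102 per year.
PV = PMT × [(1 − (1+r)^−n)/r] × (1+r) = 83,370 × [1 − (1+r)^−28] / r × (1+r) = €841,361.21

€841,361.21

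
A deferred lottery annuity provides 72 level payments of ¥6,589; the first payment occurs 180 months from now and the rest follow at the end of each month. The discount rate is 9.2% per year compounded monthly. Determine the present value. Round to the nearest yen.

Ordinary annuity of 72 payments, first payment at period 180.
Periodic rate r = 0.092/12 per month; n is counted in months.
The ordinary-annuity PV formula values the stream one period before the first payment (period 179); discount that back 179 periods:
PV₀ = 6,589 × [1 − (1+r)^−72] / r × (1+r)^−179 = ¥92,644

¥92,644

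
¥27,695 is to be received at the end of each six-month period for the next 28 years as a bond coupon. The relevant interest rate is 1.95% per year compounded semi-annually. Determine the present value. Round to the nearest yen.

This is an ordinary annuity: 56 payments of ¥27,695 at the end of each six-month period.
Periodic rate r = 0.0195/2 per half-year; n is counted in half-years.
PV = PMT × [(1 − (1+r)^−n)/r] = 27,695 × [1 − (1+r)^−56] / r = ¥1,190,754

¥1,190,754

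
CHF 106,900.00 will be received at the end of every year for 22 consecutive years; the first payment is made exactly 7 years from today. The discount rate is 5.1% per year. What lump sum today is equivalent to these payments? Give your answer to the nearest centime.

CHF 1,034,585.11

Ordinary annuity of 22 payments, first payment at period 7.
Periodic rate r = 0.051 per year.
The ordinary-annuity PV formula values the stream one period before the first payment (period 6); discount that back 6 periods:
PV₀ = 106,900 × [1 − (1+r)^−22] / r × (1+r)^−6 = CHF 1,034,585.11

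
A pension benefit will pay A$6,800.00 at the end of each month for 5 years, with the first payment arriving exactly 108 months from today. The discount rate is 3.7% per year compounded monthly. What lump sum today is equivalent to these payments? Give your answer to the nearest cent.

Ordinary annuity of 60 payments, first payment at period 108.
Periodic rate r = 0.037/12 per month; n is counted in months.
The ordinary-annuity PV formula values the stream one period before the first payment (period 107); discount that back 107 periods:
PV₀ = 6,800 × [1 − (1+r)^−60] / r × (1+r)^−107 = A$267,570.20

A$267,570.20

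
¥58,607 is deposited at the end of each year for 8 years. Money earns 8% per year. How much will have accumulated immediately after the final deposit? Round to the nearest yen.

¥623,381

This is an ordinary annuity: 8 deposits of ¥58,607 at the end of each year.
Periodic rate r = 0.08 per year.
FV = PMT × [((1+r)^n − 1)/r] = 58,607 × [(1+r)^8 − 1] / r = ¥623,381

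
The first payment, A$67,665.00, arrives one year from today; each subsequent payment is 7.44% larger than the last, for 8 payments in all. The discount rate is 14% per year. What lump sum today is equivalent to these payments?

Periodic rate r = 0.14 per year.
Growing ordinary annuity: PV = PMT₁ × [1 − ((1+g)/(1+r))^n] / (r − g) = 67,665 × [1 − ((1+0.0744)/(1+r))^8] / (r − 0.0744) = A$389,457.36.

A$389,457.36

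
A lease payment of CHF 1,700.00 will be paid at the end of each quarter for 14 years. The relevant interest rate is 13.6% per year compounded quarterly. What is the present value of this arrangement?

CHF 42,311.89

This is an ordinary annuity: 56 payments of CHF 1,700.00 at the end of each quarter.
Periodic rate r = 0.136/4 per quarter; n is counted in quarters.
PV = PMT × [(1 − (1+r)^−n)/r] = 1,700 × [1 − (1+r)^−56] / r = CHF 42,311.89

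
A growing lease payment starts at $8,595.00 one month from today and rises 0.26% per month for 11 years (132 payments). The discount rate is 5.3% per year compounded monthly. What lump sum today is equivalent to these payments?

$1,005,638.49

Periodic rate r = 0.053/12 per month; n is counted in months.
Growing ordinary annuity: PV = PMT₁ × [1 − ((1+g)/(1+r))^n] / (r − g) = 8,595 × [1 − ((1+0.0026)/(1+r))^132] / (r − 0.0026) = $1,005,638.49.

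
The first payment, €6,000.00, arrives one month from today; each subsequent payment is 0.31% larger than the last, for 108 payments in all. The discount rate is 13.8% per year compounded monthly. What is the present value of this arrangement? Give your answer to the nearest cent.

€424,061.90

Periodic rate r = 0.138/12 per month; n is counted in months.
Growing ordinary annuity: PV = PMT₁ × [1 − ((1+g)/(1+r))^n] / (r − g) = 6,000 × [1 − ((1+0.0031)/(1+r))^108] / (r − 0.0031) = €424,061.90.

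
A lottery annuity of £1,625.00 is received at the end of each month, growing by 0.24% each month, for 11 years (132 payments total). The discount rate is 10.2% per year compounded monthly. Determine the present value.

Periodic rate r = 0.102/12 per month; n is counted in months.
Growing ordinary annuity: PV = PMT₁ × [1 − ((1+g)/(1+r))^n] / (r − g) = 1,625 × [1 − ((1+0.0024)/(1+r))^132] / (r − 0.0024) = £146,795.41.

£146,795.41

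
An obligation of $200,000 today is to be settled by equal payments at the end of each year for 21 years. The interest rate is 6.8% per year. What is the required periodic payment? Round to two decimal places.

Level ordinary annuity; solve PV = PMT × [(1 − (1+r)^−n)/r] for PMT.
Periodic rate r = 0.068 per year.
With n = 21: PMT = 200,000 / ([(1 − (1+r)^−n)/r]) = $18,162.17

$18,162.17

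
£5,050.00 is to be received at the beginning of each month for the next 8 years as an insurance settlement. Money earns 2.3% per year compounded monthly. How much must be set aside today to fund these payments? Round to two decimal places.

£443,274.55

This is an annuity due: 96 payments of £5,050.00 at the beginning of each month.
Periodic rate r = 0.023/12 per month; n is counted in months.
PV = PMT × [(1 − (1+r)^−n)/r] × (1+r) = 5,050 × [1 − (1+r)^−96] / r × (1+r) = £443,274.55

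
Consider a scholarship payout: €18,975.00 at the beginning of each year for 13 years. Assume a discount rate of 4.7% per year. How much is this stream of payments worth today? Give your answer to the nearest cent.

This is an annuity due: 13 payments of €18,975.00 at the beginning of each year.
Periodic rate r = 0.047 per year.
PV = PMT × [(1 − (1+r)^−n)/r] × (1+r) = 18,975 × [1 − (1+r)^−13] / r × (1+r) = €190,037.32

€190,037.32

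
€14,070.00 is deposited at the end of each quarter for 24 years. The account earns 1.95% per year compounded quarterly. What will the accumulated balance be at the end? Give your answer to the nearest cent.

This is an ordinary annuity: 96 deposits of €14,070.00 at the end of each quarter.
Periodic rate r = 0.0195/4 per quarter; n is counted in quarters.
FV = PMT × [((1+r)^n − 1)/r] = 14,070 × [(1+r)^96 − 1] / r = €1,717,211.86

€1,717,211.86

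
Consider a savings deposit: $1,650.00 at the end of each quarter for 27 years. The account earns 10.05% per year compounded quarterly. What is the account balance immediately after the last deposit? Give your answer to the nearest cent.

$892,128.65

This is an ordinary annuity: 108 deposits of $1,650.00 at the end of each quarter.
Periodic rate r = 0.1005/4 per quarter; n is counted in quarters.
FV = PMT × [((1+r)^n − 1)/r] = 1,650 × [(1+r)^108 − 1] / r = $892,128.65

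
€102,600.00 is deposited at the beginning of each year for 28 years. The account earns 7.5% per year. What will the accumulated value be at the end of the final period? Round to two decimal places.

This is an annuity due: 28 deposits of €102,600.00 at the beginning of each year.
Periodic rate r = 0.075 per year.
FV = PMT × [((1+r)^n − 1)/r] × (1+r) = 102,600 × [(1+r)^28 − 1] / r × (1+r) = €9,670,589.49

€9,670,589.49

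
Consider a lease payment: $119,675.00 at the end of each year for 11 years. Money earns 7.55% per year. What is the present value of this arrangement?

This is an ordinary annuity: 11 payments of $119,675.00 at the end of each year.
Periodic rate r = 0.0755 per year.
PV = PMT × [(1 − (1+r)^−n)/r] = 119,675 × [1 − (1+r)^−11] / r = $873,325.66

$873,325.66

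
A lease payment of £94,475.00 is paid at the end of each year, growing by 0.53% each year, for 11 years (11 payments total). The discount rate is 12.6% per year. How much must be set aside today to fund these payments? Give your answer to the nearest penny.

Periodic rate r = 0.126 per year.
Growing ordinary annuity: PV = PMT₁ × [1 − ((1+g)/(1+r))^n] / (r − g) = 94,475 × [1 − ((1+0.0053)/(1+r))^11] / (r − 0.0053) = £557,851.46.

£557,851.46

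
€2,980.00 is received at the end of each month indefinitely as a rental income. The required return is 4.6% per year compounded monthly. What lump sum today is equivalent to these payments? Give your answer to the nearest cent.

€777,391.30

Periodic rate r = 0.046/12 per month.
Level perpetuity: PV = PMT / r = 2,980 / (0.046/12) = €777,391.30.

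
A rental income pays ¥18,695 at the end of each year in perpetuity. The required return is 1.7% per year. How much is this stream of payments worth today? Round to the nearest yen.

¥1,099,706

Periodic rate r = 0.017 per year.
Level perpetuity: PV = PMT / r = 18,695 / (0.017) = ¥1,099,706.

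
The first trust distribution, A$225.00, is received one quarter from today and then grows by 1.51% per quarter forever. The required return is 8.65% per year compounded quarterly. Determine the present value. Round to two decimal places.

Periodic rate r = 0.0865/4 per quarter.
Growing perpetuity (Gordon): PV = PMT₁ / (r − g) = 225 / (r − 0.0151) = A$34,482.76.

A$34,482.76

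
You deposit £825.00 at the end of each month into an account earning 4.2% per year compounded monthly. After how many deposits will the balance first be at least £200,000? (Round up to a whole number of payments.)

176 payments

Periodic rate r = 0.042/12 per month; n is counted in months.
Ordinary annuity FV: 200,000 = 825 × [((1+r)^n − 1)/r].
(1+r)^n = 1 + 200,000 × r / 825, so n = ln(1 + 200,000·r/825) / ln(1+r) = 175.84.
Round up to a whole number of payments: n = 176.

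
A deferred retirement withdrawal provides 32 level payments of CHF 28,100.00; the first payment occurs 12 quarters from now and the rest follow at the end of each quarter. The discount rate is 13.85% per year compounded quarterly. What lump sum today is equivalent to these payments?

Ordinary annuity of 32 payments, first payment at period 12.
Periodic rate r = 0.1385/4 per quarter; n is counted in quarters.
The ordinary-annuity PV formula values the stream one period before the first payment (period 11); discount that back 11 periods:
PV₀ = 28,100 × [1 − (1+r)^−32] / r × (1+r)^−11 = CHF 370,309.73

CHF 370,309.73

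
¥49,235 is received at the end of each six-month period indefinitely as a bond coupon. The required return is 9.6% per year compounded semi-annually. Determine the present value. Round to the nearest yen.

¥1,025,729

Periodic rate r = 0.096/2 per half-year.
Level perpetuity: PV = PMT / r = 49,235 / (0.096/2) = ¥1,025,729.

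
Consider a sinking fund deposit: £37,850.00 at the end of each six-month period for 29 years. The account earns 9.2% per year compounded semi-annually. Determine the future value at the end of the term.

£10,349,555.36

This is an ordinary annuity: 58 deposits of £37,850.00 at the end of each six-month period.
Periodic rate r = 0.092/2 per half-year; n is counted in half-years.
FV = PMT × [((1+r)^n − 1)/r] = 37,850 × [(1+r)^58 − 1] / r = £10,349,555.36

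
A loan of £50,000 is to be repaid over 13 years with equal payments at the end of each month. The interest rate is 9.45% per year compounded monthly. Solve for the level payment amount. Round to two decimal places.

£557.83

Level ordinary annuity; solve PV = PMT × [(1 − (1+r)^−n)/r] for PMT.
Periodic rate r = 0.0945/12 per month; n is counted in months.
With n = 156: PMT = 50,000 / ([(1 − (1+r)^−n)/r]) = £557.83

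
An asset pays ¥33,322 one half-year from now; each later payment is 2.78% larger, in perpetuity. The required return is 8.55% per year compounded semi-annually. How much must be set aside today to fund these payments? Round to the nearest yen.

Periodic rate r = 0.0855/2 per half-year.
Growing perpetuity (Gordon): PV = PMT₁ / (r − g) = 33,322 / (r − 0.0278) = ¥2,228,896.

¥2,228,896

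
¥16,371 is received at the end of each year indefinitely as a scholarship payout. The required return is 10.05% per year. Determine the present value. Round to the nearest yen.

¥162,896

Periodic rate r = 0.1005 per year.
Level perpetuity: PV = PMT / r = 16,371 / (0.1005) = ¥162,896.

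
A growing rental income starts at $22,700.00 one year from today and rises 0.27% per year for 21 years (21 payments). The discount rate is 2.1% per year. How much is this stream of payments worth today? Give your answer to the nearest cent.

$391,988.64

Periodic rate r = 0.021 per year.
Growing ordinary annuity: PV = PMT₁ × [1 − ((1+g)/(1+r))^n] / (r − g) = 22,700 × [1 − ((1+0.0027)/(1+r))^21] / (r − 0.0027) = $391,988.64.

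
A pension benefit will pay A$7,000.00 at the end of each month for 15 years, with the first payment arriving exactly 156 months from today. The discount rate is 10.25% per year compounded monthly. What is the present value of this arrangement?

A$171,848.24

Ordinary annuity of 180 payments, first payment at period 156.
Periodic rate r = 0.1025/12 per month; n is counted in months.
The ordinary-annuity PV formula values the stream one period before the first payment (period 155); discount that back 155 periods:
PV₀ = 7,000 × [1 − (1+r)^−180] / r × (1+r)^−155 = A$171,848.24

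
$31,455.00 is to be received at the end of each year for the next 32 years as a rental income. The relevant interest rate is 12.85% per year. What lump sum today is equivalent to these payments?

This is an ordinary annuity: 32 payments of $31,455.00 at the end of each year.
Periodic rate r = 0.1285 per year.
PV = PMT × [(1 − (1+r)^−n)/r] = 31,455 × [1 − (1+r)^−32] / r = $239,672.28

$239,672.28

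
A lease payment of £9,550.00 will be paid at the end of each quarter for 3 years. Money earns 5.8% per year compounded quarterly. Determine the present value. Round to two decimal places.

£104,491.85

This is an ordinary annuity: 12 payments of £9,550.00 at the end of each quarter.
Periodic rate r = 0.058/4 per quarter; n is counted in quarters.
PV = PMT × [(1 − (1+r)^−n)/r] = 9,550 × [1 − (1+r)^−12] / r = £104,491.85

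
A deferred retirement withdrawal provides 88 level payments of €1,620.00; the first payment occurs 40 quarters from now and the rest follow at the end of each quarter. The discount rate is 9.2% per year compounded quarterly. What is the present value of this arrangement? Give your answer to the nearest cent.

Ordinary annuity of 88 payments, first payment at period 40.
Periodic rate r = 0.092/4 per quarter; n is counted in quarters.
The ordinary-annuity PV formula values the stream one period before the first payment (period 39); discount that back 39 periods:
PV₀ = 1,620 × [1 − (1+r)^−88] / r × (1+r)^−39 = €25,093.33

€25,093.33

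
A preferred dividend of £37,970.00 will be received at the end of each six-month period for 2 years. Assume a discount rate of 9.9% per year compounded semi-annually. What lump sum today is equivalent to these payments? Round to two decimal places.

This is an ordinary annuity: 4 payments of £37,970.00 at the end of each six-month period.
Periodic rate r = 0.099/2 per half-year; n is counted in half-years.
PV = PMT × [(1 − (1+r)^−n)/r] = 37,970 × [1 − (1+r)^−4] / r = £134,796.27

£134,796.27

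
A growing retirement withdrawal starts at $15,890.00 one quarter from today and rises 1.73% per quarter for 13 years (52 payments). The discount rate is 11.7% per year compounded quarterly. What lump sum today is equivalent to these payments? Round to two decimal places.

$605,236.50

Periodic rate r = 0.117/4 per quarter; n is counted in quarters.
Growing ordinary annuity: PV = PMT₁ × [1 − ((1+g)/(1+r))^n] / (r − g) = 15,890 × [1 − ((1+0.0173)/(1+r))^52] / (r − 0.0173) = $605,236.50.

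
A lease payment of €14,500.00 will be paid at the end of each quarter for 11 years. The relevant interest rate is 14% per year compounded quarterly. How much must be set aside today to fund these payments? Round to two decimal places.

€323,100.47

This is an ordinary annuity: 44 payments of €14,500.00 at the end of each quarter.
Periodic rate r = 0.14/4 per quarter; n is counted in quarters.
PV = PMT × [(1 − (1+r)^−n)/r] = 14,500 × [1 − (1+r)^−44] / r = €323,100.47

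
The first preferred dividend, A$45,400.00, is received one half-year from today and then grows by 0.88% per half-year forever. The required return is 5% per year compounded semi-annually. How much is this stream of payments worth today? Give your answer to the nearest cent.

Periodic rate r = 0.05/2 per half-year.
Growing perpetuity (Gordon): PV = PMT₁ / (r − g) = 45,400 / (r − 0.0088) = A$2,802,469.14.

A$2,802,469.14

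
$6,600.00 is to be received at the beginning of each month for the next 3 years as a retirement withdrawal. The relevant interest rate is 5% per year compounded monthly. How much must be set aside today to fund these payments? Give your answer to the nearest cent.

This is an annuity due: 36 payments of $6,600.00 at the beginning of each month.
Periodic rate r = 0.05/12 per month; n is counted in months.
PV = PMT × [(1 − (1+r)^−n)/r] × (1+r) = 6,600 × [1 − (1+r)^−36] / r × (1+r) = $221,131.19

$221,131.19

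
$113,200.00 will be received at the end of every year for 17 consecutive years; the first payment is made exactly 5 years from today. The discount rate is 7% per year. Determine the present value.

Ordinary annuity of 17 payments, first payment at period 5.
Periodic rate r = 0.07 per year.
The ordinary-annuity PV formula values the stream one period before the first payment (period 4); discount that back 4 periods:
PV₀ = 113,200 × [1 − (1+r)^−17] / r × (1+r)^−4 = $843,149.38

$843,149.38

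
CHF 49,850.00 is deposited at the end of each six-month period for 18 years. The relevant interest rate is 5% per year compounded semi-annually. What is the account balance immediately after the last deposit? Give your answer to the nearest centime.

This is an ordinary annuity: 36 deposits of CHF 49,850.00 at the end of each six-month period.
Periodic rate r = 0.05/2 per half-year; n is counted in half-years.
FV = PMT × [((1+r)^n − 1)/r] = 49,850 × [(1+r)^36 − 1] / r = CHF 2,856,475.42

CHF 2,856,475.42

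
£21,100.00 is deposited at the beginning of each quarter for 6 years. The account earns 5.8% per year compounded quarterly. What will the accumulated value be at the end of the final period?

£609,254.20

This is an annuity due: 24 deposits of £21,100.00 at the beginning of each quarter.
Periodic rate r = 0.058/4 per quarter; n is counted in quarters.
FV = PMT × [((1+r)^n − 1)/r] × (1+r) = 21,100 × [(1+r)^24 − 1] / r × (1+r) = £609,254.20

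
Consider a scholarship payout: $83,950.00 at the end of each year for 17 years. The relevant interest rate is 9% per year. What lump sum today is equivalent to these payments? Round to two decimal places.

This is an ordinary annuity: 17 payments of $83,950.00 at the end of each year.
Periodic rate r = 0.09 per year.
PV = PMT × [(1 − (1+r)^−n)/r] = 83,950 × [1 − (1+r)^−17] / r = $717,237.85

$717,237.85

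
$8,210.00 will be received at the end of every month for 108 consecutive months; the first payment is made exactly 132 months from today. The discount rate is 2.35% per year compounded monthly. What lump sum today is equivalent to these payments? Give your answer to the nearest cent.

Ordinary annuity of 108 payments, first payment at period 132.
Periodic rate r = 0.0235/12 per month; n is counted in months.
The ordinary-annuity PV formula values the stream one period before the first payment (period 131); discount that back 131 periods:
PV₀ = 8,210 × [1 − (1+r)^−108] / r × (1+r)^−131 = $617,962.58

$617,962.58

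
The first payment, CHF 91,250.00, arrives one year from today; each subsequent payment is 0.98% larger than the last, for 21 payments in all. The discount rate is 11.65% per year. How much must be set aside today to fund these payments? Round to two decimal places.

Periodic rate r = 0.1165 per year.
Growing ordinary annuity: PV = PMT₁ × [1 − ((1+g)/(1+r))^n] / (r − g) = 91,250 × [1 − ((1+0.0098)/(1+r))^21] / (r − 0.0098) = CHF 751,453.94.

CHF 751,453.94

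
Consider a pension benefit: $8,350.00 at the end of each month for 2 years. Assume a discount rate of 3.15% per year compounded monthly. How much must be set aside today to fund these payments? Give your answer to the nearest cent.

This is an ordinary annuity: 24 payments of $8,350.00 at the end of each month.
Periodic rate r = 0.0315/12 per month; n is counted in months.
PV = PMT × [(1 − (1+r)^−n)/r] = 8,350 × [1 − (1+r)^−24] / r = $193,971.36

$193,971.36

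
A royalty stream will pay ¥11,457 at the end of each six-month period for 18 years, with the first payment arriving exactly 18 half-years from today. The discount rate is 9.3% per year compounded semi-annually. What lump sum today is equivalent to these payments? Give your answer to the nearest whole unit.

Ordinary annuity of 36 payments, first payment at period 18.
Periodic rate r = 0.093/2 per half-year; n is counted in half-years.
The ordinary-annuity PV formula values the stream one period before the first payment (period 17); discount that back 17 periods:
PV₀ = 11,457 × [1 − (1+r)^−36] / r × (1+r)^−17 = ¥91,623

¥91,623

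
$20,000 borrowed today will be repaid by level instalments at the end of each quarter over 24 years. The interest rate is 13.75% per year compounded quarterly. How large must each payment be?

Level ordinary annuity; solve PV = PMT × [(1 − (1+r)^−n)/r] for PMT.
Periodic rate r = 0.1375/4 per quarter; n is counted in quarters.
With n = 96: PMT = 20,000 / ([(1 − (1+r)^−n)/r]) = $715.39

$715.39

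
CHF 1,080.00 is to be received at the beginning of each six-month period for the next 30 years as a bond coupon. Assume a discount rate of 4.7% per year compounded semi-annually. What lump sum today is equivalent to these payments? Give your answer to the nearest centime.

CHF 35,364.70

This is an annuity due: 60 payments of CHF 1,080.00 at the beginning of each six-month period.
Periodic rate r = 0.047/2 per half-year; n is counted in half-years.
PV = PMT × [(1 − (1+r)^−n)/r] × (1+r) = 1,080 × [1 − (1+r)^−60] / r × (1+r) = CHF 35,364.70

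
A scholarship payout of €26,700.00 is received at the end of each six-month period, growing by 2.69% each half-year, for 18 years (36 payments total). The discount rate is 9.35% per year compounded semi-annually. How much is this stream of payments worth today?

€669,911.56

Periodic rate r = 0.0935/2 per half-year; n is counted in half-years.
Growing ordinary annuity: PV = PMT₁ × [1 − ((1+g)/(1+r))^n] / (r − g) = 26,700 × [1 − ((1+0.0269)/(1+r))^36] / (r − 0.0269) = €669,911.56.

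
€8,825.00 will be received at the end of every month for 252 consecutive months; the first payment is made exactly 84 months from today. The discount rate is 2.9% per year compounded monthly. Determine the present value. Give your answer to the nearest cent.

€1,361,994.47

Ordinary annuity of 252 payments, first payment at period 84.
Periodic rate r = 0.029/12 per month; n is counted in months.
The ordinary-annuity PV formula values the stream one period before the first payment (period 83); discount that back 83 periods:
PV₀ = 8,825 × [1 − (1+r)^−252] / r × (1+r)^−83 = €1,361,994.47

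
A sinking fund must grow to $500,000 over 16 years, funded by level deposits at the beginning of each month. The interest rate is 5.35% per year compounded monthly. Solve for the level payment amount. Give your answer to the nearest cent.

$1,644.82

Level annuity due; solve FV = PMT × [((1+r)^n − 1)/r] × (1+r) for PMT.
Periodic rate r = 0.0535/12 per month; n is counted in months.
With n = 192: PMT = 500,000 / ([((1+r)^n − 1)/r] × (1+r)) = $1,644.82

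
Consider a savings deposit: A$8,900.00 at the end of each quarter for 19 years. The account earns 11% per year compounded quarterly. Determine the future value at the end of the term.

A$2,220,125.40

This is an ordinary annuity: 76 deposits of A$8,900.00 at the end of each quarter.
Periodic rate r = 0.11/4 per quarter; n is counted in quarters.
FV = PMT × [((1+r)^n − 1)/r] = 8,900 × [(1+r)^76 − 1] / r = A$2,220,125.40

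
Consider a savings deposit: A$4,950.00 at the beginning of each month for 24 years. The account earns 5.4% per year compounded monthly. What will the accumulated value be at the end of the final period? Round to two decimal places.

A$2,921,531.04

This is an annuity due: 288 deposits of A$4,950.00 at the beginning of each month.
Periodic rate r = 0.054/12 per month; n is counted in months.
FV = PMT × [((1+r)^n − 1)/r] × (1+r) = 4,950 × [(1+r)^288 − 1] / r × (1+r) = A$2,921,531.04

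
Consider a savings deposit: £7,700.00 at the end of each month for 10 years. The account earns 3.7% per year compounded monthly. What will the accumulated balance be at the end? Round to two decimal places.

£1,116,068.96

This is an ordinary annuity: 120 deposits of £7,700.00 at the end of each month.
Periodic rate r = 0.037/12 per month; n is counted in months.
FV = PMT × [((1+r)^n − 1)/r] = 7,700 × [(1+r)^120 − 1] / r = £1,116,068.96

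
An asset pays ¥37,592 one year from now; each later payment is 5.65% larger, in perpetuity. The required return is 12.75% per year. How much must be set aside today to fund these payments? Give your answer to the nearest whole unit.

Periodic rate r = 0.1275 per year.
Growing perpetuity (Gordon): PV = PMT₁ / (r − g) = 37,592 / (r − 0.0565) = ¥529,465.

¥529,465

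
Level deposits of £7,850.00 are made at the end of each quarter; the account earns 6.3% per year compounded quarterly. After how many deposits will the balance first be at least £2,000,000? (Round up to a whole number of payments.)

Periodic rate r = 0.063/4 per quarter; n is counted in quarters.
Ordinary annuity FV: 2,000,000 = 7,850 × [((1+r)^n − 1)/r].
(1+r)^n = 1 + 2,000,000 × r / 7,850, so n = ln(1 + 2,000,000·r/7,850) / ln(1+r) = 103.15.
Round up to a whole number of payments: n = 104.

104 payments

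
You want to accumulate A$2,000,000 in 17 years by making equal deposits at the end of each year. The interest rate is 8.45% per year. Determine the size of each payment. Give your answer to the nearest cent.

A$56,882.75

Level ordinary annuity; solve FV = PMT × [((1+r)^n − 1)/r] for PMT.
Periodic rate r = 0.0845 per year.
With n = 17: PMT = 2,000,000 / ([((1+r)^n − 1)/r]) = A$56,882.75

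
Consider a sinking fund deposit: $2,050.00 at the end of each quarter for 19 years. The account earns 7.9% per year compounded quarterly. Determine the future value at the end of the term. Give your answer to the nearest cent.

$355,092.99

This is an ordinary annuity: 76 deposits of $2,050.00 at the end of each quarter.
Periodic rate r = 0.079/4 per quarter; n is counted in quarters.
FV = PMT × [((1+r)^n − 1)/r] = 2,050 × [(1+r)^76 − 1] / r = $355,092.99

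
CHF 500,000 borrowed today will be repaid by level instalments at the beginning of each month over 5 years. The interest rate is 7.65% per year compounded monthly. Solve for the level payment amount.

CHF 9,990.96

Level annuity due; solve PV = PMT × [(1 − (1+r)^−n)/r] × (1+r) for PMT.
Periodic rate r = 0.0765/12 per month; n is counted in months.
With n = 60: PMT = 500,000 / ([(1 − (1+r)^−n)/r] × (1+r)) = CHF 9,990.96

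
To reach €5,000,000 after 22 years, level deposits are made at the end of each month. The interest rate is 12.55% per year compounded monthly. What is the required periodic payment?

€3,583.95

Level ordinary annuity; solve FV = PMT × [((1+r)^n − 1)/r] for PMT.
Periodic rate r = 0.1255/12 per month; n is counted in months.
With n = 264: PMT = 5,000,000 / ([((1+r)^n − 1)/r]) = €3,583.95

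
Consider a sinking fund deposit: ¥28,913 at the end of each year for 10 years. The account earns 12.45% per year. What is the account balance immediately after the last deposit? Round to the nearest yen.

¥518,557

This is an ordinary annuity: 10 deposits of ¥28,913 at the end of each year.
Periodic rate r = 0.1245 per year.
FV = PMT × [((1+r)^n − 1)/r] = 28,913 × [(1+r)^10 − 1] / r = ¥518,557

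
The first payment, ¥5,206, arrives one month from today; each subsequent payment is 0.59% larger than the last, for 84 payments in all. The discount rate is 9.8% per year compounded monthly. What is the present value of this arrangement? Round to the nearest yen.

¥395,667

Periodic rate r = 0.098/12 per month; n is counted in months.
Growing ordinary annuity: PV = PMT₁ × [1 − ((1+g)/(1+r))^n] / (r − g) = 5,206 × [1 − ((1+0.0059)/(1+r))^84] / (r − 0.0059) = ¥395,667.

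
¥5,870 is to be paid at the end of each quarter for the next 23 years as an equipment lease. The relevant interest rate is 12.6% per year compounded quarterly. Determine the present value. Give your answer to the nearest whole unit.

¥175,605

This is an ordinary annuity: 92 payments of ¥5,870 at the end of each quarter.
Periodic rate r = 0.126/4 per quarter; n is counted in quarters.
PV = PMT × [(1 − (1+r)^−n)/r] = 5,870 × [1 − (1+r)^−92] / r = ¥175,605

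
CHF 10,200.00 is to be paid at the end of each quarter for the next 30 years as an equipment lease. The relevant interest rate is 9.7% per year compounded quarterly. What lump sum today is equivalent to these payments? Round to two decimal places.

This is an ordinary annuity: 120 payments of CHF 10,200.00 at the end of each quarter.
Periodic rate r = 0.097/4 per quarter; n is counted in quarters.
PV = PMT × [(1 − (1+r)^−n)/r] = 10,200 × [1 − (1+r)^−120] / r = CHF 396,895.44

CHF 396,895.44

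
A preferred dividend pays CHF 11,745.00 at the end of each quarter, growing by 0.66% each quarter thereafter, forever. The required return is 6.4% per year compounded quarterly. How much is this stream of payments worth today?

Periodic rate r = 0.064/4 per quarter.
Growing perpetuity (Gordon): PV = PMT₁ / (r − g) = 11,745 / (r − 0.0066) = CHF 1,249,468.09.

CHF 1,249,468.09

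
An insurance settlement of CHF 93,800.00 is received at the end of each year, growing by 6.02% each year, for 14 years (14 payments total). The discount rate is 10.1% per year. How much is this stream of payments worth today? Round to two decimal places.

CHF 943,988.06

Periodic rate r = 0.101 per year.
Growing ordinary annuity: PV = PMT₁ × [1 − ((1+g)/(1+r))^n] / (r − g) = 93,800 × [1 − ((1+0.0602)/(1+r))^14] / (r − 0.0602) = CHF 943,988.06.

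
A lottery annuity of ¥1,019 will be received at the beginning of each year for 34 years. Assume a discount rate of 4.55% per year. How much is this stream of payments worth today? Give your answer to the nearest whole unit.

This is an annuity due: 34 payments of ¥1,019 at the beginning of each year.
Periodic rate r = 0.0455 per year.
PV = PMT × [(1 − (1+r)^−n)/r] × (1+r) = 1,019 × [1 − (1+r)^−34] / r × (1+r) = ¥18,257

¥18,257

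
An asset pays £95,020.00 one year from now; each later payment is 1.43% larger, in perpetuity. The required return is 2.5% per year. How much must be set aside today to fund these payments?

£8,880,373.83

Periodic rate r = 0.025 per year.
Growing perpetuity (Gordon): PV = PMT₁ / (r − g) = 95,020 / (r − 0.0143) = £8,880,373.83.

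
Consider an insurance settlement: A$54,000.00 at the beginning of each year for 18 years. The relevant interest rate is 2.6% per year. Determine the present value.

A$788,420.03

This is an annuity due: 18 payments of A$54,000.00 at the beginning of each year.
Periodic rate r = 0.026 per year.
PV = PMT × [(1 − (1+r)^−n)/r] × (1+r) = 54,000 × [1 − (1+r)^−18] / r × (1+r) = A$788,420.03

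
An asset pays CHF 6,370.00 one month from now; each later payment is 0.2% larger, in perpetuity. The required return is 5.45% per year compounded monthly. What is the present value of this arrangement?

CHF 2,506,229.51

Periodic rate r = 0.0545/12 per month.
Growing perpetuity (Gordon): PV = PMT₁ / (r − g) = 6,370 / (r − 0.002) = CHF 2,506,229.51.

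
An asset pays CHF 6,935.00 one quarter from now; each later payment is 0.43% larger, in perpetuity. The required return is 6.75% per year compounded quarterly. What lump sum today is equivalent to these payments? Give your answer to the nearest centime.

Periodic rate r = 0.0675/4 per quarter.
Growing perpetuity (Gordon): PV = PMT₁ / (r − g) = 6,935 / (r − 0.0043) = CHF 551,491.05.

CHF 551,491.05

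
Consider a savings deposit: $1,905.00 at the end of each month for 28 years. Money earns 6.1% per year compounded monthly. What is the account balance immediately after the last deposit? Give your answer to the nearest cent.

This is an ordinary annuity: 336 deposits of $1,905.00 at the end of each month.
Periodic rate r = 0.061/12 per month; n is counted in months.
FV = PMT × [((1+r)^n − 1)/r] = 1,905 × [(1+r)^336 − 1] / r = $1,684,179.72

$1,684,179.72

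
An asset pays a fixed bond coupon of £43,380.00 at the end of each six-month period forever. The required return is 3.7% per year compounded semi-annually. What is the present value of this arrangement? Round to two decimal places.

Periodic rate r = 0.037/2 per half-year.
Level perpetuity: PV = PMT / r = 43,380 / (0.037/2) = £2,344,864.86.

£2,344,864.86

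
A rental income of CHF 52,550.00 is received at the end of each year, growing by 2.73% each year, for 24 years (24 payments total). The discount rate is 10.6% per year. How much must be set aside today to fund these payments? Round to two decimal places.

CHF 554,169.60

Periodic rate r = 0.106 per year.
Growing ordinary annuity: PV = PMT₁ × [1 − ((1+g)/(1+r))^n] / (r − g) = 52,550 × [1 − ((1+0.0273)/(1+r))^24] / (r − 0.0273) = CHF 554,169.60.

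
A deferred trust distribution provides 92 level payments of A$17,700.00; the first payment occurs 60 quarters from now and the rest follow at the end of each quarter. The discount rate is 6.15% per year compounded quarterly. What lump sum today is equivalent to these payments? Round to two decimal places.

A$352,983.00

Ordinary annuity of 92 payments, first payment at period 60.
Periodic rate r = 0.0615/4 per quarter; n is counted in quarters.
The ordinary-annuity PV formula values the stream one period before the first payment (period 59); discount that back 59 periods:
PV₀ = 17,700 × [1 − (1+r)^−92] / r × (1+r)^−59 = A$352,983.00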